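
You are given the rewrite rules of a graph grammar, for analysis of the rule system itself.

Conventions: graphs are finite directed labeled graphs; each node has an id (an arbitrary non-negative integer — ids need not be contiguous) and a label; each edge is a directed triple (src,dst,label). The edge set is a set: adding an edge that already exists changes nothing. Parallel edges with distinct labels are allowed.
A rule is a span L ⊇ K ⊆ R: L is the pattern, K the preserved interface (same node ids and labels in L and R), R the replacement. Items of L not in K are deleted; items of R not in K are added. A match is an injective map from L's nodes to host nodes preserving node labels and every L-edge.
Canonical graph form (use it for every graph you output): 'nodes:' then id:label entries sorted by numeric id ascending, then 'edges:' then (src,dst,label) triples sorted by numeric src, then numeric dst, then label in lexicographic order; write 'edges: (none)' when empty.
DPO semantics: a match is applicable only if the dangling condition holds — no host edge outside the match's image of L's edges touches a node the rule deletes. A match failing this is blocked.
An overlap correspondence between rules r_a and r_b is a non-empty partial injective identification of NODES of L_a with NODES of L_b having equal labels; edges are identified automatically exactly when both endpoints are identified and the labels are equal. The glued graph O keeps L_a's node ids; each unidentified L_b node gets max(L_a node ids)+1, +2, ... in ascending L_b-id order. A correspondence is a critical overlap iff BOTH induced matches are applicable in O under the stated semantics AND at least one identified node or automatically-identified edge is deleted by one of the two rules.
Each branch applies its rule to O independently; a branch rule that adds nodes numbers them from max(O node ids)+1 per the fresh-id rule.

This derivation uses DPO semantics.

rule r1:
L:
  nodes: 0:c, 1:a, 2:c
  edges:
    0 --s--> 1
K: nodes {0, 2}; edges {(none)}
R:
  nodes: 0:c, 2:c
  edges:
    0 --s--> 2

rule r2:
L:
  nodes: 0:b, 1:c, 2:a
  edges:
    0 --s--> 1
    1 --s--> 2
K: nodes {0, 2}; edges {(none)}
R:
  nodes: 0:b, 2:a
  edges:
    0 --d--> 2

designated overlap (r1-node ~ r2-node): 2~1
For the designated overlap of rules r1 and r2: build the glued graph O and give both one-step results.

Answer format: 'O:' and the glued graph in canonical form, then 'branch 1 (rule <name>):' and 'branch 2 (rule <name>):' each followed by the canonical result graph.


O:
nodes: 0:c, 1:a, 2:c, 3:b, 4:a
edges: (0,1,s); (2,4,s); (3,2,s)
branch 1 (rule r1):
nodes: 0:c, 2:c, 3:b, 4:a
edges: (0,2,s); (2,4,s); (3,2,s)
branch 2 (rule r2):
nodes: 0:c, 1:a, 3:b, 4:a
edges: (0,1,s); (3,4,d)


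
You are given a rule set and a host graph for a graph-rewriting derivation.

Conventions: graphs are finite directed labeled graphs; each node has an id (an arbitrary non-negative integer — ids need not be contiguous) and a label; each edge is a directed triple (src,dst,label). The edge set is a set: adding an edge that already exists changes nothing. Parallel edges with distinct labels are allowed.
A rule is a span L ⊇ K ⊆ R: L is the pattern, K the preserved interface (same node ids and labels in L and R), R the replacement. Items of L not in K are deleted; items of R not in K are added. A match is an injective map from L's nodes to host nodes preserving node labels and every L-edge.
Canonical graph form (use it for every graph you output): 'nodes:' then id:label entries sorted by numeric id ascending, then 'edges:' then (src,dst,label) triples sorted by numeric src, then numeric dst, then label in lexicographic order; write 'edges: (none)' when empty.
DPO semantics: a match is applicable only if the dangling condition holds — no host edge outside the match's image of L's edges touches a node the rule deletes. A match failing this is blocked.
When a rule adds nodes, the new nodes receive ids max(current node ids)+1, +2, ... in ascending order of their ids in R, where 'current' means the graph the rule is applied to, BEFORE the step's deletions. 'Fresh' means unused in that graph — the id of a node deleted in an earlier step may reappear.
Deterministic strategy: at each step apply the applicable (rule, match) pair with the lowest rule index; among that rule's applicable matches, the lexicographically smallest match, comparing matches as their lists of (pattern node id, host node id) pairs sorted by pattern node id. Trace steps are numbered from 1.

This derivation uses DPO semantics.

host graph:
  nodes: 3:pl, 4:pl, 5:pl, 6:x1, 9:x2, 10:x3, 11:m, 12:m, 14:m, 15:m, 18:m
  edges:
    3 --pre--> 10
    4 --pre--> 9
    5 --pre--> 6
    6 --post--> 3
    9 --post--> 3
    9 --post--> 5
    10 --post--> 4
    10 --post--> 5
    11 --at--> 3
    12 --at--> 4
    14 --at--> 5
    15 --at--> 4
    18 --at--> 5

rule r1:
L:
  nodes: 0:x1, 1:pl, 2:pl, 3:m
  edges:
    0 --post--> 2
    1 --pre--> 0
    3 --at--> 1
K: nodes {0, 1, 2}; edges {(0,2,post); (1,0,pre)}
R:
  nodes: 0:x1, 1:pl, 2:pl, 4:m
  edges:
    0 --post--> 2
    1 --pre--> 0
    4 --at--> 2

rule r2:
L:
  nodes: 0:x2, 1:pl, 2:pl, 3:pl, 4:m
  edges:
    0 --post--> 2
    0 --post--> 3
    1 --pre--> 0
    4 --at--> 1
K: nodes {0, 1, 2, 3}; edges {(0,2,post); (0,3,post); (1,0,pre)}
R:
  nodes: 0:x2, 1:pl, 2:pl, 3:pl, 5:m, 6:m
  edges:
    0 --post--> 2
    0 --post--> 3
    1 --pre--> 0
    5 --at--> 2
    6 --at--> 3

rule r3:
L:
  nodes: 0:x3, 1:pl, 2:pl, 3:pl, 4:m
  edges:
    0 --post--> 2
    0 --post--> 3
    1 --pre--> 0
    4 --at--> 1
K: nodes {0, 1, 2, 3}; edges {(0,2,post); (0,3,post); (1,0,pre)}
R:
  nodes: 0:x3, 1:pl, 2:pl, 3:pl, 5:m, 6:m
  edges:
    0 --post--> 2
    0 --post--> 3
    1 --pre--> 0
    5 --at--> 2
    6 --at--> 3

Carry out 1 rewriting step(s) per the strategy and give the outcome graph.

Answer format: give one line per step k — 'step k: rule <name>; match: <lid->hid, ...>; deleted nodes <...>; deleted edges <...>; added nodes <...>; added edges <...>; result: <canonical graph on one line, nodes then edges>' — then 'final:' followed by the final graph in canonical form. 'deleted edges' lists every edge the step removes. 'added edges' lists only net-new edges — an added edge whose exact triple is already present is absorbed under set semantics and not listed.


step 1: rule r1; match: 0->6, 1->5, 2->3, 3->14; deleted nodes 14; deleted edges (14,5,at); added nodes 19; added edges (19,3,at); result: nodes: 3:pl, 4:pl, 5:pl, 6:x1, 9:x2, 10:x3, 11:m, 12:m, 15:m, 18:m, 19:m edges: (3,10,pre); (4,9,pre); (5,6,pre); (6,3,post); (9,3,post); (9,5,post); (10,4,post); (10,5,post); (11,3,at); (12,4,at); (15,4,at); (18,5,at); (19,3,at)
final:
nodes: 3:pl, 4:pl, 5:pl, 6:x1, 9:x2, 10:x3, 11:m, 12:m, 15:m, 18:m, 19:m
edges: (3,10,pre); (4,9,pre); (5,6,pre); (6,3,post); (9,3,post); (9,5,post); (10,4,post); (10,5,post); (11,3,at); (12,4,at); (15,4,at); (18,5,at); (19,3,at)


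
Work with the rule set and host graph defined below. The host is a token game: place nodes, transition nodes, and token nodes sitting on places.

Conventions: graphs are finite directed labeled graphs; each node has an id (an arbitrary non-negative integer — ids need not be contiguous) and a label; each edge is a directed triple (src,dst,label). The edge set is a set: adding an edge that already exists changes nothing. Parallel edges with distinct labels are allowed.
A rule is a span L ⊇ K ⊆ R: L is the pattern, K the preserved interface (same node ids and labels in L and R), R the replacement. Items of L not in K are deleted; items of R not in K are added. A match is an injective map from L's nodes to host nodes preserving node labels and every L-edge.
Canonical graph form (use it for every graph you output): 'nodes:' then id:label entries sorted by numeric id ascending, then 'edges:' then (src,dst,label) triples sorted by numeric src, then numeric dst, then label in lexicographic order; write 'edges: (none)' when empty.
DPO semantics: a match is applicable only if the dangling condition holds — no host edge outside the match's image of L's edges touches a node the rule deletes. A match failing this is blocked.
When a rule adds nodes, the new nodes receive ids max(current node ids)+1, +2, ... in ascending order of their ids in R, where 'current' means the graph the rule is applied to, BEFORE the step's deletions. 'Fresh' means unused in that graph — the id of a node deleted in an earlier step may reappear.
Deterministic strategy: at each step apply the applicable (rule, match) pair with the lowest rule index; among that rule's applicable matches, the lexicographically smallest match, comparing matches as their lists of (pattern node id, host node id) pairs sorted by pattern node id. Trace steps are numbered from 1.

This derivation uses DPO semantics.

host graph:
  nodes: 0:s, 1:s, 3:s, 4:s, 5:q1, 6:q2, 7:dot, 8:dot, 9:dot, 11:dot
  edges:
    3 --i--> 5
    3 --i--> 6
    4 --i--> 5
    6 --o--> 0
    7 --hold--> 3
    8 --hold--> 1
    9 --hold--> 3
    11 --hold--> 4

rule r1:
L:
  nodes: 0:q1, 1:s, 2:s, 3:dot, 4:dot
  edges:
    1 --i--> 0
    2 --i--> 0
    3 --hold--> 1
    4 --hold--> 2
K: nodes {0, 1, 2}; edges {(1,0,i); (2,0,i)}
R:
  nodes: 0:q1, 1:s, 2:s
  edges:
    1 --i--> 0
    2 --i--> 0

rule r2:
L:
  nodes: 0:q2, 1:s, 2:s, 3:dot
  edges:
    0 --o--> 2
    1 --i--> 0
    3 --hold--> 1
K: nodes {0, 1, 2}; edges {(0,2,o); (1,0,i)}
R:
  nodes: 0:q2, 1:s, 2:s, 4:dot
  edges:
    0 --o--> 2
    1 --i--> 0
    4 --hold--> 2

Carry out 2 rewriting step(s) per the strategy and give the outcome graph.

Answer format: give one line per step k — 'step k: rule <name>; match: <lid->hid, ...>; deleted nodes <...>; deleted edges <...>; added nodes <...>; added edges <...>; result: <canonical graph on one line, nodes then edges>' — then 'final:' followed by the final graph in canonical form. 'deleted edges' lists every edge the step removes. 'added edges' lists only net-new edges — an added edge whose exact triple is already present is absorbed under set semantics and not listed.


step 1: rule r1; match: 0->5, 1->3, 2->4, 3->7, 4->11; deleted nodes 7, 11; deleted edges (7,3,hold); (11,4,hold); added nodes (none); added edges (none); result: nodes: 0:s, 1:s, 3:s, 4:s, 5:q1, 6:q2, 8:dot, 9:dot edges: (3,5,i); (3,6,i); (4,5,i); (6,0,o); (8,1,hold); (9,3,hold)
step 2: rule r2; match: 0->6, 1->3, 2->0, 3->9; deleted nodes 9; deleted edges (9,3,hold); added nodes 10; added edges (10,0,hold); result: nodes: 0:s, 1:s, 3:s, 4:s, 5:q1, 6:q2, 8:dot, 10:dot edges: (3,5,i); (3,6,i); (4,5,i); (6,0,o); (8,1,hold); (10,0,hold)
final:
nodes: 0:s, 1:s, 3:s, 4:s, 5:q1, 6:q2, 8:dot, 10:dot
edges: (3,5,i); (3,6,i); (4,5,i); (6,0,o); (8,1,hold); (10,0,hold)


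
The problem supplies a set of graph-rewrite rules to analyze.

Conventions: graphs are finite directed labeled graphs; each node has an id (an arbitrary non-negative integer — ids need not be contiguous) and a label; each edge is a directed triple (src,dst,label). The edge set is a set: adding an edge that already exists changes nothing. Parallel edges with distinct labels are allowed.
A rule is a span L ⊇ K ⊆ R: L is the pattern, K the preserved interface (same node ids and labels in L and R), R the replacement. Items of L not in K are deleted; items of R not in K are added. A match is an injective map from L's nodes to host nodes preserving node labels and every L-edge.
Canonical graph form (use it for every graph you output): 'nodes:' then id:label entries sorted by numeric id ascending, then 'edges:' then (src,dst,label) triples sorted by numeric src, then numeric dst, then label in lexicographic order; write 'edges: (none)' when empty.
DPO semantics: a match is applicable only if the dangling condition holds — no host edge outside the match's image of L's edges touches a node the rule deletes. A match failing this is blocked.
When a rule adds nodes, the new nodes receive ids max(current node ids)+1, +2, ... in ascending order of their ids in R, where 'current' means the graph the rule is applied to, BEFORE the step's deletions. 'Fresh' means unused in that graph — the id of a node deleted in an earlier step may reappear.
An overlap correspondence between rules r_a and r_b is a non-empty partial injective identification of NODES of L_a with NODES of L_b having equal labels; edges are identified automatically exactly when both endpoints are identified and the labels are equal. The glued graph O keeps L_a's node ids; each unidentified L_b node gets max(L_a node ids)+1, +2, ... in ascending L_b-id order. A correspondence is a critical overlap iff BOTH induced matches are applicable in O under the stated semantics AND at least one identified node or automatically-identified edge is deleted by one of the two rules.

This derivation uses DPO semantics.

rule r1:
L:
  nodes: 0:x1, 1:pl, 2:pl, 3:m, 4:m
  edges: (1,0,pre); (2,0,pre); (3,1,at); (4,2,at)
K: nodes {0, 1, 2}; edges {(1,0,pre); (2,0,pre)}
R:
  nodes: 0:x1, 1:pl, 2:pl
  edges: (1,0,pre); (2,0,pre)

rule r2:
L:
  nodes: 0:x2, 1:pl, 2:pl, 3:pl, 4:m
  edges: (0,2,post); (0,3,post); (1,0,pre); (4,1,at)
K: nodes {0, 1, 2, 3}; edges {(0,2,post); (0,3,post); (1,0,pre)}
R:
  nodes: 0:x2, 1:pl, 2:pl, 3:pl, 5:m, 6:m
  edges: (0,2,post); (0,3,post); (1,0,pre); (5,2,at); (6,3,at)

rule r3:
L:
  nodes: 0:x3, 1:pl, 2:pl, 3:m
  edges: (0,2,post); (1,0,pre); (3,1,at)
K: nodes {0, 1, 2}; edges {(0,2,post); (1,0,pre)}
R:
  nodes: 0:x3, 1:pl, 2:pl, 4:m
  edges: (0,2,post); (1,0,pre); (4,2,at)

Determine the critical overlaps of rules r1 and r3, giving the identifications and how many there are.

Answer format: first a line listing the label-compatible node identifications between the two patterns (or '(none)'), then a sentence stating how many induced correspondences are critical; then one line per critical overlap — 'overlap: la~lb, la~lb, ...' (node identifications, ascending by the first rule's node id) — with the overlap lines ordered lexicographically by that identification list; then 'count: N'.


label-compatible node identifications between L(r1) and L(r3): 1~1, 1~2, 2~1, 2~2, 3~3, 4~3
4 of the induced correspondences are critical overlaps of r1 and r3.
overlap: 1~1, 2~2, 3~3
overlap: 1~1, 3~3
overlap: 1~2, 2~1, 4~3
overlap: 2~1, 4~3
count: 4


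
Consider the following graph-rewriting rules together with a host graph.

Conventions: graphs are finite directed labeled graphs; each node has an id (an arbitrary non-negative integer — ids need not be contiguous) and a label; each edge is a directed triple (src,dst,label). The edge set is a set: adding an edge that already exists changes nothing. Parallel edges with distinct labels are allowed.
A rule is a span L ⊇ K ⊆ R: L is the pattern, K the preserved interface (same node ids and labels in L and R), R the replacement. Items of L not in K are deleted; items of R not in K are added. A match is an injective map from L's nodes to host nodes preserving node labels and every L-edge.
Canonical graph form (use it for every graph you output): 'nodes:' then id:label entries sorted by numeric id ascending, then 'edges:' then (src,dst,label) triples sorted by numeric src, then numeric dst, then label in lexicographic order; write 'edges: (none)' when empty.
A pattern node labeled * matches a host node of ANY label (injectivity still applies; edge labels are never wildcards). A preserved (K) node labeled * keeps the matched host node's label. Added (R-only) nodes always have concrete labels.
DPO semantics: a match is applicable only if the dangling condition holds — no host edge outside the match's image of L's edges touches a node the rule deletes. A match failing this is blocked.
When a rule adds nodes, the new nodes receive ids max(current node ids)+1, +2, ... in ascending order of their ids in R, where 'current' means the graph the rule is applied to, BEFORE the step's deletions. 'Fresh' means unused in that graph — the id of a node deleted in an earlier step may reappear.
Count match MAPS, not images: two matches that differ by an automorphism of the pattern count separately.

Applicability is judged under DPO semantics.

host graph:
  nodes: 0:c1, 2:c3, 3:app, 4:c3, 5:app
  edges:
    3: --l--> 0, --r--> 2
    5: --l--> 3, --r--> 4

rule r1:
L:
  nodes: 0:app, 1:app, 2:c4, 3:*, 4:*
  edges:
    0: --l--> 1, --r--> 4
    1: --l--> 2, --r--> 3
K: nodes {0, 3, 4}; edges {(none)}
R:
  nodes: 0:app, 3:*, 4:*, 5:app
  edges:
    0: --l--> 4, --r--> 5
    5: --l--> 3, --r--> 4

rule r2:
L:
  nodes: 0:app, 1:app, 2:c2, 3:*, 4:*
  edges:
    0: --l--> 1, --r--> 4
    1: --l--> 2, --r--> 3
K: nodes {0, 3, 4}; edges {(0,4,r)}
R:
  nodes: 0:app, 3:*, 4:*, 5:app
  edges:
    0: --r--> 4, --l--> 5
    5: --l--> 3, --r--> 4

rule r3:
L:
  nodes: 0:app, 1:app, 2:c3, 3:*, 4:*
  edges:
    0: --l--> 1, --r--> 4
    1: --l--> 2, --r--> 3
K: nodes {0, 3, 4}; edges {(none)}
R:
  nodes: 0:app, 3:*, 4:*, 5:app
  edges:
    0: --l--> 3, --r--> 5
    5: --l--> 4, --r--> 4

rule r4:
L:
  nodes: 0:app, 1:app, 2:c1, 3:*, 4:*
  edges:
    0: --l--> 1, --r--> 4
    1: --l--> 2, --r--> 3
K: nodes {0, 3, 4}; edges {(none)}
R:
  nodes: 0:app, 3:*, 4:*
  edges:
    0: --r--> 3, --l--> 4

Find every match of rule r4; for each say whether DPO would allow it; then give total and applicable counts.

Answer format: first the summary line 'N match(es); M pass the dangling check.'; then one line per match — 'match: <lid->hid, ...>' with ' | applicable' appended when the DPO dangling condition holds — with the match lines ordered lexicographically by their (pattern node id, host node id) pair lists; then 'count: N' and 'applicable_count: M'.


1 match(es); 1 pass the dangling check.
match: 0->5, 1->3, 2->0, 3->2, 4->4 | applicable
count: 1
applicable_count: 1


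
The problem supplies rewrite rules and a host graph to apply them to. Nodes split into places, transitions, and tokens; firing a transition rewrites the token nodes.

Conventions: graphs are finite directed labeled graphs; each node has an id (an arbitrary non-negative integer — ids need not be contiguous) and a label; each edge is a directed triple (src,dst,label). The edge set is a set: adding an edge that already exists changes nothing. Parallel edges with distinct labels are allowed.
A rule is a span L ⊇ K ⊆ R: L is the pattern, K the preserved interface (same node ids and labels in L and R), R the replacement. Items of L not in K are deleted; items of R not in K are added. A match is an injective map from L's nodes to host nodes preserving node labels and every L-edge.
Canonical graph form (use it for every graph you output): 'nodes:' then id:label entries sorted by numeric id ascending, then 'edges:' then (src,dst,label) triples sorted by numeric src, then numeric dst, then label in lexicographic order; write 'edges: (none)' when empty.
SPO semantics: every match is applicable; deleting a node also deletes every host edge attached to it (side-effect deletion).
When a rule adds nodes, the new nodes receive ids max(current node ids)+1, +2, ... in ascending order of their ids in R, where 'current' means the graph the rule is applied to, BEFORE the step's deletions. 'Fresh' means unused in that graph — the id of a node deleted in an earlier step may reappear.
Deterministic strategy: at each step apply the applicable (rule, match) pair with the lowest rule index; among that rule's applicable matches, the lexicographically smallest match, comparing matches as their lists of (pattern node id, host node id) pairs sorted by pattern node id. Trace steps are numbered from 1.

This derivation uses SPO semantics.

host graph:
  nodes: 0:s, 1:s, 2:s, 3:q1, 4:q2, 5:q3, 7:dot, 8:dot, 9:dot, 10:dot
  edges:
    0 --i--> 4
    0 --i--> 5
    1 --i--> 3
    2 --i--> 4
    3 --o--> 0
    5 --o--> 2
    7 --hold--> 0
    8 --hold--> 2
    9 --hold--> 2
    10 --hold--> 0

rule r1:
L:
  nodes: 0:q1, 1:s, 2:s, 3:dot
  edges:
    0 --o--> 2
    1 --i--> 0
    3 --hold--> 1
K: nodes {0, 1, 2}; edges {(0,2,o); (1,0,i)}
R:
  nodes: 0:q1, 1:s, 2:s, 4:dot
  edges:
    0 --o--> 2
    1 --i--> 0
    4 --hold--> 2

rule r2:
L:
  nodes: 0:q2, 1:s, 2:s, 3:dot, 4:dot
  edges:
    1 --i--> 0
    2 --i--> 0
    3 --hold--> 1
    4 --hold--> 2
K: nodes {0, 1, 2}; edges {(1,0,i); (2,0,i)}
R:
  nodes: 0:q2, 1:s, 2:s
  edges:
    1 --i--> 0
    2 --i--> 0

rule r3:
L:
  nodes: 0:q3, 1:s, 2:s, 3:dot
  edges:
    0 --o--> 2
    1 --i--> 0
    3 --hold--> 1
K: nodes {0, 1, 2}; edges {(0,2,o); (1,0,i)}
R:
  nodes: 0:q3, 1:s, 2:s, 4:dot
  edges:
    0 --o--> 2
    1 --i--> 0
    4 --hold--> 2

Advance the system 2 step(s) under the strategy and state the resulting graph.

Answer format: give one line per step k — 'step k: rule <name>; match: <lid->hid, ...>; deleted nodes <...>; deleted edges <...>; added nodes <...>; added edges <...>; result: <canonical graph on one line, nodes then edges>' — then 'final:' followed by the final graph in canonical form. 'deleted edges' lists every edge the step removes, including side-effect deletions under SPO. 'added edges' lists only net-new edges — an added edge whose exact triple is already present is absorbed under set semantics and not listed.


step 1: rule r2; match: 0->4, 1->0, 2->2, 3->7, 4->8; deleted nodes 7, 8; deleted edges (7,0,hold); (8,2,hold); added nodes (none); added edges (none); result: nodes: 0:s, 1:s, 2:s, 3:q1, 4:q2, 5:q3, 9:dot, 10:dot edges: (0,4,i); (0,5,i); (1,3,i); (2,4,i); (3,0,o); (5,2,o); (9,2,hold); (10,0,hold)
step 2: rule r2; match: 0->4, 1->0, 2->2, 3->10, 4->9; deleted nodes 9, 10; deleted edges (9,2,hold); (10,0,hold); added nodes (none); added edges (none); result: nodes: 0:s, 1:s, 2:s, 3:q1, 4:q2, 5:q3 edges: (0,4,i); (0,5,i); (1,3,i); (2,4,i); (3,0,o); (5,2,o)
final:
nodes: 0:s, 1:s, 2:s, 3:q1, 4:q2, 5:q3
edges: (0,4,i); (0,5,i); (1,3,i); (2,4,i); (3,0,o); (5,2,o)


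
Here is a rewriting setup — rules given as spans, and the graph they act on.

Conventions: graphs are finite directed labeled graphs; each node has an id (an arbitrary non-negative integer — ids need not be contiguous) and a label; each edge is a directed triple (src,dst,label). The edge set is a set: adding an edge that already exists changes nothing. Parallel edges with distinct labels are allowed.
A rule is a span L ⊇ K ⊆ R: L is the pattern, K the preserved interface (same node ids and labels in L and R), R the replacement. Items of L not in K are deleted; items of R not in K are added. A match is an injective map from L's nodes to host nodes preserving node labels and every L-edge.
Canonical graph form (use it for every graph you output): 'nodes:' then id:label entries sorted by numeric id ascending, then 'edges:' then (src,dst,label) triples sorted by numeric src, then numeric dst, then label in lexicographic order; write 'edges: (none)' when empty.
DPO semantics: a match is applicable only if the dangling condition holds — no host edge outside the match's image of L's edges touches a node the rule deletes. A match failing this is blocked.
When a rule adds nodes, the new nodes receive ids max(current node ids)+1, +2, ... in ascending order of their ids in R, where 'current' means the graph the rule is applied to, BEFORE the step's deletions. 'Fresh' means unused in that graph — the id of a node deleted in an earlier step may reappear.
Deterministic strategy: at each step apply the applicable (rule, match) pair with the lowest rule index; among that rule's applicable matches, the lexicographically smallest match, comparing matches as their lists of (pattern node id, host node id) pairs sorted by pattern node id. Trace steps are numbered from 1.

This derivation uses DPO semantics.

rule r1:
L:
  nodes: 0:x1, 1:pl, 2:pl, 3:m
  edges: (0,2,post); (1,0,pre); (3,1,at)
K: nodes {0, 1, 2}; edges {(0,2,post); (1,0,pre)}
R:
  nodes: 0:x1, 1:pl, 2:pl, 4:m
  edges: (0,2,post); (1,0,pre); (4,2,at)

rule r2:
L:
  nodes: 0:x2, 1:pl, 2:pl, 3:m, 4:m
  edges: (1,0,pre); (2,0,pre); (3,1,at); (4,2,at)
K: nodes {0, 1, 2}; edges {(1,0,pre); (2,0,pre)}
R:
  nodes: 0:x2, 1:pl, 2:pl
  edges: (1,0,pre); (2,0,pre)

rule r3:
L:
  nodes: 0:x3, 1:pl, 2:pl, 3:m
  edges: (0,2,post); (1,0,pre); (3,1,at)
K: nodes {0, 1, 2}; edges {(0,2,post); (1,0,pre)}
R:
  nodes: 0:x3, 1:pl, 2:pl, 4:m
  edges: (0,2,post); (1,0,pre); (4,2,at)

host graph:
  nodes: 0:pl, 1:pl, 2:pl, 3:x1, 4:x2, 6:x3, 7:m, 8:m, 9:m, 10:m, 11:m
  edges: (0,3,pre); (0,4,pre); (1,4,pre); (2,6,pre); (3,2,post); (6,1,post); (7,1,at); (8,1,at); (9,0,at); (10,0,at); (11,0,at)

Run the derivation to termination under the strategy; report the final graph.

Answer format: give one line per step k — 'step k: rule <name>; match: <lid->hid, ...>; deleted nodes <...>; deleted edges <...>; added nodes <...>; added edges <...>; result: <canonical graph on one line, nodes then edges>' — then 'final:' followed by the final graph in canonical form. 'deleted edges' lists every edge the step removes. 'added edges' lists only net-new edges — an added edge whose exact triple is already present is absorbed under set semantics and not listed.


step 1: rule r1; match: 0->3, 1->0, 2->2, 3->9; deleted nodes 9; deleted edges (9,0,at); added nodes 12; added edges (12,2,at); result: nodes: 0:pl, 1:pl, 2:pl, 3:x1, 4:x2, 6:x3, 7:m, 8:m, 10:m, 11:m, 12:m edges: (0,3,pre); (0,4,pre); (1,4,pre); (2,6,pre); (3,2,post); (6,1,post); (7,1,at); (8,1,at); (10,0,at); (11,0,at); (12,2,at)
step 2: rule r1; match: 0->3, 1->0, 2->2, 3->10; deleted nodes 10; deleted edges (10,0,at); added nodes 13; added edges (13,2,at); result: nodes: 0:pl, 1:pl, 2:pl, 3:x1, 4:x2, 6:x3, 7:m, 8:m, 11:m, 12:m, 13:m edges: (0,3,pre); (0,4,pre); (1,4,pre); (2,6,pre); (3,2,post); (6,1,post); (7,1,at); (8,1,at); (11,0,at); (12,2,at); (13,2,at)
step 3: rule r1; match: 0->3, 1->0, 2->2, 3->11; deleted nodes 11; deleted edges (11,0,at); added nodes 14; added edges (14,2,at); result: nodes: 0:pl, 1:pl, 2:pl, 3:x1, 4:x2, 6:x3, 7:m, 8:m, 12:m, 13:m, 14:m edges: (0,3,pre); (0,4,pre); (1,4,pre); (2,6,pre); (3,2,post); (6,1,post); (7,1,at); (8,1,at); (12,2,at); (13,2,at); (14,2,at)
step 4: rule r3; match: 0->6, 1->2, 2->1, 3->12; deleted nodes 12; deleted edges (12,2,at); added nodes 15; added edges (15,1,at); result: nodes: 0:pl, 1:pl, 2:pl, 3:x1, 4:x2, 6:x3, 7:m, 8:m, 13:m, 14:m, 15:m edges: (0,3,pre); (0,4,pre); (1,4,pre); (2,6,pre); (3,2,post); (6,1,post); (7,1,at); (8,1,at); (13,2,at); (14,2,at); (15,1,at)
step 5: rule r3; match: 0->6, 1->2, 2->1, 3->13; deleted nodes 13; deleted edges (13,2,at); added nodes 16; added edges (16,1,at); result: nodes: 0:pl, 1:pl, 2:pl, 3:x1, 4:x2, 6:x3, 7:m, 8:m, 14:m, 15:m, 16:m edges: (0,3,pre); (0,4,pre); (1,4,pre); (2,6,pre); (3,2,post); (6,1,post); (7,1,at); (8,1,at); (14,2,at); (15,1,at); (16,1,at)
step 6: rule r3; match: 0->6, 1->2, 2->1, 3->14; deleted nodes 14; deleted edges (14,2,at); added nodes 17; added edges (17,1,at); result: nodes: 0:pl, 1:pl, 2:pl, 3:x1, 4:x2, 6:x3, 7:m, 8:m, 15:m, 16:m, 17:m edges: (0,3,pre); (0,4,pre); (1,4,pre); (2,6,pre); (3,2,post); (6,1,post); (7,1,at); (8,1,at); (15,1,at); (16,1,at); (17,1,at)
final:
nodes: 0:pl, 1:pl, 2:pl, 3:x1, 4:x2, 6:x3, 7:m, 8:m, 15:m, 16:m, 17:m
edges: (0,3,pre); (0,4,pre); (1,4,pre); (2,6,pre); (3,2,post); (6,1,post); (7,1,at); (8,1,at); (15,1,at); (16,1,at); (17,1,at)


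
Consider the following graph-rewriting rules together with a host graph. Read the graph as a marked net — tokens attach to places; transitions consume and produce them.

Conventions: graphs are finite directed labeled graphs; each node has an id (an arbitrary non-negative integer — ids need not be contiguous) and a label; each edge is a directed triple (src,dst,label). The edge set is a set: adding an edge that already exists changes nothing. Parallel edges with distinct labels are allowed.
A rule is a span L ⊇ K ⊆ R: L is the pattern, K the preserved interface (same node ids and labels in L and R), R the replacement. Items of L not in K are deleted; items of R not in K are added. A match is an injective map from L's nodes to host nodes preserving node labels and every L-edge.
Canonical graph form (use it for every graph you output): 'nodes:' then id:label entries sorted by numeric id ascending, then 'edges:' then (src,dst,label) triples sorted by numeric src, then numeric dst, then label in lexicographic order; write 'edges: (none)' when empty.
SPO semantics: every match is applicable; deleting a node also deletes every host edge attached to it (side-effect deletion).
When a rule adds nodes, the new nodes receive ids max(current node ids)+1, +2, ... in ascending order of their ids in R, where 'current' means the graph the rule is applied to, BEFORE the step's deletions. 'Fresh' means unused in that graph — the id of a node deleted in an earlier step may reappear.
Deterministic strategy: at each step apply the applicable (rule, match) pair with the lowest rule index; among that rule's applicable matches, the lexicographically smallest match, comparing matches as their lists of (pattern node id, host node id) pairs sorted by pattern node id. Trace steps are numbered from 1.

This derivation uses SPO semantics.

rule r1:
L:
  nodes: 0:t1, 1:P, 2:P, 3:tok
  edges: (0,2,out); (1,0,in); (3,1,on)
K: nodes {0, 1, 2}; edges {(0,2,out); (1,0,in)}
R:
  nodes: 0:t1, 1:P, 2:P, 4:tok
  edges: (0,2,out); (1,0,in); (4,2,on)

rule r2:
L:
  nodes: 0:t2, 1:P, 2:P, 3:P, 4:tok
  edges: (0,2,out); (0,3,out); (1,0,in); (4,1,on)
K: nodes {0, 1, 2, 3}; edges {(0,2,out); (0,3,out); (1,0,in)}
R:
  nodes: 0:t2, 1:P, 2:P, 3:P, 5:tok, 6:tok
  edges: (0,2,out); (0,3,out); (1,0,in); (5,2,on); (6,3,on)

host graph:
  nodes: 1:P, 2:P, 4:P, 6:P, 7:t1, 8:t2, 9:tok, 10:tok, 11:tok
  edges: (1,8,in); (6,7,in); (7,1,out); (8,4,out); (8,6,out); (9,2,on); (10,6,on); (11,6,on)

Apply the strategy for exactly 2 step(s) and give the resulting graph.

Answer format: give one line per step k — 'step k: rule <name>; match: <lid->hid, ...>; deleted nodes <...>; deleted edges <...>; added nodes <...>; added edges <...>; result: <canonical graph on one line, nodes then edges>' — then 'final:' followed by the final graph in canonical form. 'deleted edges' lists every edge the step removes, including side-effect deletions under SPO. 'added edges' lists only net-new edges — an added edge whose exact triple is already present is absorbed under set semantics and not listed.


step 1: rule r1; match: 0->7, 1->6, 2->1, 3->10; deleted nodes 10; deleted edges (10,6,on); added nodes 12; added edges (12,1,on); result: nodes: 1:P, 2:P, 4:P, 6:P, 7:t1, 8:t2, 9:tok, 11:tok, 12:tok edges: (1,8,in); (6,7,in); (7,1,out); (8,4,out); (8,6,out); (9,2,on); (11,6,on); (12,1,on)
step 2: rule r1; match: 0->7, 1->6, 2->1, 3->11; deleted nodes 11; deleted edges (11,6,on); added nodes 13; added edges (13,1,on); result: nodes: 1:P, 2:P, 4:P, 6:P, 7:t1, 8:t2, 9:tok, 12:tok, 13:tok edges: (1,8,in); (6,7,in); (7,1,out); (8,4,out); (8,6,out); (9,2,on); (12,1,on); (13,1,on)
final:
nodes: 1:P, 2:P, 4:P, 6:P, 7:t1, 8:t2, 9:tok, 12:tok, 13:tok
edges: (1,8,in); (6,7,in); (7,1,out); (8,4,out); (8,6,out); (9,2,on); (12,1,on); (13,1,on)


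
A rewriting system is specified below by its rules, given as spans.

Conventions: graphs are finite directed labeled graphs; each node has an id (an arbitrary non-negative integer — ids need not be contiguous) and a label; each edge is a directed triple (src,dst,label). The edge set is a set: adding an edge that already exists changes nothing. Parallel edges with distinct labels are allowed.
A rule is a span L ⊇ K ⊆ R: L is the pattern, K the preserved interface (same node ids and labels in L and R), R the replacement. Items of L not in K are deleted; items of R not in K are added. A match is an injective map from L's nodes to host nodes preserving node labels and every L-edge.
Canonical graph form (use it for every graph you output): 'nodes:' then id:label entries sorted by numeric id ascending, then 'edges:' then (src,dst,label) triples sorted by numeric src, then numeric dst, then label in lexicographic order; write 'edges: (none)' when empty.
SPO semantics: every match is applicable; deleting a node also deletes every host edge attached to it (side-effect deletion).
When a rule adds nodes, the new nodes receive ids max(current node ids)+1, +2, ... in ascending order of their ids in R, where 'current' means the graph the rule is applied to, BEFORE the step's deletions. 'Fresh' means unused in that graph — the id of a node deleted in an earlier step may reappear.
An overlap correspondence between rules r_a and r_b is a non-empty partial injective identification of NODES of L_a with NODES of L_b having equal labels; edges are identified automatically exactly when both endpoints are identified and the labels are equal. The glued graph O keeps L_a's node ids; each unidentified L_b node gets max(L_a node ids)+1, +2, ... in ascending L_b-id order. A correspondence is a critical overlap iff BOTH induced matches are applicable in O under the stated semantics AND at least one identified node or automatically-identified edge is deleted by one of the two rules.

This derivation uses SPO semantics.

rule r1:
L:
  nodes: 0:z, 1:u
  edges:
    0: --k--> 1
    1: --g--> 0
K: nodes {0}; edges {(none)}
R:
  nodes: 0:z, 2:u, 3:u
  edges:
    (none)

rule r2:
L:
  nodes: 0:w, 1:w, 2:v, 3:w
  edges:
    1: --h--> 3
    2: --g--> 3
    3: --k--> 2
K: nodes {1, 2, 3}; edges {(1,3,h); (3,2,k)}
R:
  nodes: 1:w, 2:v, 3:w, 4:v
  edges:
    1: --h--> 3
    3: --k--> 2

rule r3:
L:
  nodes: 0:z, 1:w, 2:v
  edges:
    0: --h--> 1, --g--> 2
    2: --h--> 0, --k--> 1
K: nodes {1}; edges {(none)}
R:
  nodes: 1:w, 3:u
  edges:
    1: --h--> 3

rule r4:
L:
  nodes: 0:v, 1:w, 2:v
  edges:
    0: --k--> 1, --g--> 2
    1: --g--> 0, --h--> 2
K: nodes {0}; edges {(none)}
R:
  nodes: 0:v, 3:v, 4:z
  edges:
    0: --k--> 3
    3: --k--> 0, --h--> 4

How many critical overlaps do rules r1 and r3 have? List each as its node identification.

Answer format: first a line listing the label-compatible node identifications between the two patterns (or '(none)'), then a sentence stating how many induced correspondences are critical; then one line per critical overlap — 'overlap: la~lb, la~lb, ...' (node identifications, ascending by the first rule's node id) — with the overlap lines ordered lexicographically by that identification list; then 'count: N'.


label-compatible node identifications between L(r1) and L(r3): 0~0
1 of the induced correspondences is a critical overlap of r1 and r3.
overlap: 0~0
count: 1


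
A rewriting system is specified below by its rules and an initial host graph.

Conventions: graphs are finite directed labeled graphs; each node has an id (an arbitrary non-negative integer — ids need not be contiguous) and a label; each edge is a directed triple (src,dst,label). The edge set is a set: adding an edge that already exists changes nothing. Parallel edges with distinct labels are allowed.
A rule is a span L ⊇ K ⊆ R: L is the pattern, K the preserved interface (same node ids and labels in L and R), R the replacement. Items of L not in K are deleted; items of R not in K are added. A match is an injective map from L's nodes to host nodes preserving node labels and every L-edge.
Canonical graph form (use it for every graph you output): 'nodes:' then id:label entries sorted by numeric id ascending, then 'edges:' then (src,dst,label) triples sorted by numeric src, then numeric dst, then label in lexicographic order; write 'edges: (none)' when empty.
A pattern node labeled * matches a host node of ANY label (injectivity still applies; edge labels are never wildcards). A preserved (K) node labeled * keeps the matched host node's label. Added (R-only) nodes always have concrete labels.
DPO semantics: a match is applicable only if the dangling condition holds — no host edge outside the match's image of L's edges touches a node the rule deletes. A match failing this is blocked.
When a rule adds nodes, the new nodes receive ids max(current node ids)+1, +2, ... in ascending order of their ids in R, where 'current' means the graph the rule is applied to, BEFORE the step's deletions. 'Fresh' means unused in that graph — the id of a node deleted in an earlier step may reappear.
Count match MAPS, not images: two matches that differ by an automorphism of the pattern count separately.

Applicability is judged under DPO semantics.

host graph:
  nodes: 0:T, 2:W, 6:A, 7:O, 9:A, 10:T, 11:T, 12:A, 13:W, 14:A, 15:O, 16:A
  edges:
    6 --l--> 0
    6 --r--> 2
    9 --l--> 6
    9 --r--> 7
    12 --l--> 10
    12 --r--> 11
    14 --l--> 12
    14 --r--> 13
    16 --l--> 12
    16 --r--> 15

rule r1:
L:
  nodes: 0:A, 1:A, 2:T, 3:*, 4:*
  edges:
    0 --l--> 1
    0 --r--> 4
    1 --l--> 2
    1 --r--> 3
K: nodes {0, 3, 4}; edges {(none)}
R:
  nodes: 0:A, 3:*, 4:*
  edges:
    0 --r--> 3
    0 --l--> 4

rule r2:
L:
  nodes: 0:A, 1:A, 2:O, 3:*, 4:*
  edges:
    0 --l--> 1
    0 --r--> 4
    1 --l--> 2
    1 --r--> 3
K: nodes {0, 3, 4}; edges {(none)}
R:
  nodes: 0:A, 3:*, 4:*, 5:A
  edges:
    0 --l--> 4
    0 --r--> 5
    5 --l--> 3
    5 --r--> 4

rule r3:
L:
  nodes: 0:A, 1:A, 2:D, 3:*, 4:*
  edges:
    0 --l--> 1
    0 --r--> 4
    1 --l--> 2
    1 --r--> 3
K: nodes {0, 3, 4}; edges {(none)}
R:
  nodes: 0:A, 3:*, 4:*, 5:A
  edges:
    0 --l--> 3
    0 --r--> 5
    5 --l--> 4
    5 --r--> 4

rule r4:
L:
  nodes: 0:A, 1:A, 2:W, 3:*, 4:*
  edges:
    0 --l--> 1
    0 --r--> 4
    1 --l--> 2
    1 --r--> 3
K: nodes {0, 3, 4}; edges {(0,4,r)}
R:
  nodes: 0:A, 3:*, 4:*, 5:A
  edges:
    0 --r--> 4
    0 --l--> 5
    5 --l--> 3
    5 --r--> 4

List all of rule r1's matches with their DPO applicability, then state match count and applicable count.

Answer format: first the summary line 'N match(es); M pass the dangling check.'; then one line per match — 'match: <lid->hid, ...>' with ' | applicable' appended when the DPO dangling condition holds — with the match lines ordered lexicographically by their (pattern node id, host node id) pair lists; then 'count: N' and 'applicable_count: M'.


3 match(es); 1 pass the dangling check.
match: 0->9, 1->6, 2->0, 3->2, 4->7 | applicable
match: 0->14, 1->12, 2->10, 3->11, 4->13
match: 0->16, 1->12, 2->10, 3->11, 4->15
count: 3
applicable_count: 1


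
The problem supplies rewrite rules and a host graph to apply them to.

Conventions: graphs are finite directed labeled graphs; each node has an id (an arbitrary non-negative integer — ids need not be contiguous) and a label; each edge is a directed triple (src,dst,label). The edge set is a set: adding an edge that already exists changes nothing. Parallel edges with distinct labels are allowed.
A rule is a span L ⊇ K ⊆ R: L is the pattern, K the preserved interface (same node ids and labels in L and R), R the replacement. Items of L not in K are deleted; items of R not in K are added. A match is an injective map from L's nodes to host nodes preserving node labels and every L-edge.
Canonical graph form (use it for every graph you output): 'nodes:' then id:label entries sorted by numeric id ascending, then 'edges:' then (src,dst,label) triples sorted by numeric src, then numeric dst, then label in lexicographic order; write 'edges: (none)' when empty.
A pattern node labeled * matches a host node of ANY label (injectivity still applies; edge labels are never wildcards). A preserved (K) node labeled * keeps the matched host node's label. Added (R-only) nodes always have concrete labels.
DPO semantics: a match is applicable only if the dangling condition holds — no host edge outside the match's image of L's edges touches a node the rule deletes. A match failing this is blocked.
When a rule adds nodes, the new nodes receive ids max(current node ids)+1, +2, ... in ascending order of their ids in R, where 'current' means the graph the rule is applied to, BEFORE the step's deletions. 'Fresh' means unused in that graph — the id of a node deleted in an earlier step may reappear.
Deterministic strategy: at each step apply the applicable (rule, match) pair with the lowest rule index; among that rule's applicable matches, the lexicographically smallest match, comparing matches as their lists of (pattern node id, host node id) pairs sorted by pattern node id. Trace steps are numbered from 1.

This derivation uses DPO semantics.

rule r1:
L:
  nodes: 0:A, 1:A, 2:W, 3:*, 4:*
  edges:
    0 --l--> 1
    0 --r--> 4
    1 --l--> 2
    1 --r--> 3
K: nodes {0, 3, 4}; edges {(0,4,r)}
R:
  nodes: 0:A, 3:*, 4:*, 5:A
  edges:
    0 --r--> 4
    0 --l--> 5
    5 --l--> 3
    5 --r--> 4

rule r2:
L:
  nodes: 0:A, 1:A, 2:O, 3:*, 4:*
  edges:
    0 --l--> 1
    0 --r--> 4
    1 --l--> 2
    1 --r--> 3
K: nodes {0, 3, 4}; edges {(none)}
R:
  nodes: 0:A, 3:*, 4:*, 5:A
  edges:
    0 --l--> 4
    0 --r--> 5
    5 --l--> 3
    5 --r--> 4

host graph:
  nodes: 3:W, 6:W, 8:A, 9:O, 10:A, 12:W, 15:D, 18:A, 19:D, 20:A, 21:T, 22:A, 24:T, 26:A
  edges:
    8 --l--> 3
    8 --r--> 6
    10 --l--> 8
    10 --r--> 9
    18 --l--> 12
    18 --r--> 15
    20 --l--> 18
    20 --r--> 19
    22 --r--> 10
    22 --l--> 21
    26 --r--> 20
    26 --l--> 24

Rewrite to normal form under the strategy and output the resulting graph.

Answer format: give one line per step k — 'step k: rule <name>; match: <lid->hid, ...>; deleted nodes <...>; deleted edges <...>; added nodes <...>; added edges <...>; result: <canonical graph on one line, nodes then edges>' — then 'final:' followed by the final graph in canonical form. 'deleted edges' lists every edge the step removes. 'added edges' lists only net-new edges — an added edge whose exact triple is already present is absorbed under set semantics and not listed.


step 1: rule r1; match: 0->10, 1->8, 2->3, 3->6, 4->9; deleted nodes 3, 8; deleted edges (8,3,l); (8,6,r); (10,8,l); added nodes 27; added edges (10,27,l); (27,6,l); (27,9,r); result: nodes: 6:W, 9:O, 10:A, 12:W, 15:D, 18:A, 19:D, 20:A, 21:T, 22:A, 24:T, 26:A, 27:A edges: (10,9,r); (10,27,l); (18,12,l); (18,15,r); (20,18,l); (20,19,r); (22,10,r); (22,21,l); (26,20,r); (26,24,l); (27,6,l); (27,9,r)
step 2: rule r1; match: 0->20, 1->18, 2->12, 3->15, 4->19; deleted nodes 12, 18; deleted edges (18,12,l); (18,15,r); (20,18,l); added nodes 28; added edges (20,28,l); (28,15,l); (28,19,r); result: nodes: 6:W, 9:O, 10:A, 15:D, 19:D, 20:A, 21:T, 22:A, 24:T, 26:A, 27:A, 28:A edges: (10,9,r); (10,27,l); (20,19,r); (20,28,l); (22,10,r); (22,21,l); (26,20,r); (26,24,l); (27,6,l); (27,9,r); (28,15,l); (28,19,r)
final:
nodes: 6:W, 9:O, 10:A, 15:D, 19:D, 20:A, 21:T, 22:A, 24:T, 26:A, 27:A, 28:A
edges: (10,9,r); (10,27,l); (20,19,r); (20,28,l); (22,10,r); (22,21,l); (26,20,r); (26,24,l); (27,6,l); (27,9,r); (28,15,l); (28,19,r)
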